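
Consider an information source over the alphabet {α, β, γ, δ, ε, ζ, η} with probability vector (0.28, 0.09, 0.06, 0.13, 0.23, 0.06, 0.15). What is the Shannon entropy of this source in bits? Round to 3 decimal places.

H = −Σ pᵢ log₂ pᵢ.
−0.28·log₂(0.28) = 0.5142
−0.09·log₂(0.09) = 0.3127
−0.06·log₂(0.06) = 0.2435
−0.13·log₂(0.13) = 0.3826
−0.23·log₂(0.23) = 0.4877
−0.06·log₂(0.06) = 0.2435
−0.15·log₂(0.15) = 0.4105
Sum ≈ 2.5948 → 2.595 bits.

2.595 bits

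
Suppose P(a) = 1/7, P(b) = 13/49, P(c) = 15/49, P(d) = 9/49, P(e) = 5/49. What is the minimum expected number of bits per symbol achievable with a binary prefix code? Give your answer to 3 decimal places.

2.245 bits/symbol

Repeatedly combine the two least-probable nodes; the expected code length is the sum of the merged weights.
merge 5/49 + 1/7 → 12/49
merge 9/49 + 12/49 → 3/7
merge 13/49 + 15/49 → 4/7
merge 3/7 + 4/7 → 1
L = 12/49 + 3/7 + 4/7 + 1 = 110/49 ≈ 2.245 bits/symbol.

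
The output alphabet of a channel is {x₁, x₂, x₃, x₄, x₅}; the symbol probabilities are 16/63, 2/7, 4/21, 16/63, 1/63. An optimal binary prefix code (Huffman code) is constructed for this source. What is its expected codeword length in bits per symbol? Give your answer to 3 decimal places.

2.206 bits/symbol

Repeatedly combine the two least-probable nodes; the expected code length is the sum of the merged weights.
merge 1/63 + 4/21 → 13/63
merge 13/63 + 16/63 → 29/63
merge 16/63 + 2/7 → 34/63
merge 29/63 + 34/63 → 1
L = 13/63 + 29/63 + 34/63 + 1 = 139/63 ≈ 2.206 bits/symbol.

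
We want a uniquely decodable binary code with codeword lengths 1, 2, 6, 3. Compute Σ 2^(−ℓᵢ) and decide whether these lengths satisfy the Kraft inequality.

With common denominator 2^6 = 64: Σ 2^(−ℓᵢ) = 32/64 + 16/64 + 1/64 + 8/64 = 57/64 = 0.890625.
Kraft's inequality requires Σ ≤ 1; here Σ = 0.890625 ≤ 1, so such a prefix code exists.

0.890625; yes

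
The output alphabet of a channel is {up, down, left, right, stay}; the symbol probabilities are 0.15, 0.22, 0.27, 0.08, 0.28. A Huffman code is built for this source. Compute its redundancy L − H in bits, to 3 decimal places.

Entropy H = −Σ p log₂ p ≈ 2.2069 bits.
Huffman merges: 2/25+3/20→23/100; 11/50+23/100→9/20; 27/100+7/25→11/20; 9/20+11/20→1. L = 223/100 ≈ 2.2300.
L − H = 2.2300 − 2.2069 = 0.023 bits.

0.023 bits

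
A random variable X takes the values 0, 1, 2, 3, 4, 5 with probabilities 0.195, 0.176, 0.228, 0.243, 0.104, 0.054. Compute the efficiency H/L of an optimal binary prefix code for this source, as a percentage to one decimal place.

Entropy H = −Σ p log₂ p ≈ 2.4503 bits.
Huffman merges: 27/500+13/125→79/500; 79/500+22/125→167/500; 39/200+57/250→423/1000; 243/1000+167/500→577/1000; 423/1000+577/1000→1. L = 623/250 ≈ 2.4920.
Efficiency = H/L = 2.4503/2.4920 = 98.3%.

98.3%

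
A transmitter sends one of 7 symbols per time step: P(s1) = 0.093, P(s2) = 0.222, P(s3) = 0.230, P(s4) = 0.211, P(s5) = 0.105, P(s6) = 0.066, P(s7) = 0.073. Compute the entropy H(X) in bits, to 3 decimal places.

H = −Σ pᵢ log₂ pᵢ.
−0.093·log₂(0.093) = 0.3187
−0.222·log₂(0.222) = 0.4820
−0.230·log₂(0.230) = 0.4877
−0.211·log₂(0.211) = 0.4736
−0.105·log₂(0.105) = 0.3414
−0.066·log₂(0.066) = 0.2588
−0.073·log₂(0.073) = 0.2756
Sum ≈ 2.6379 → 2.638 bits.

2.638 bits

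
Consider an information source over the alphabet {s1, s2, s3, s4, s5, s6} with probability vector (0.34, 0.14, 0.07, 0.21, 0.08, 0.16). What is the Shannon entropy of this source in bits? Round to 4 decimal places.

H = −Σ pᵢ log₂ pᵢ.
−0.34·log₂(0.34) = 0.5292
−0.14·log₂(0.14) = 0.3971
−0.07·log₂(0.07) = 0.2686
−0.21·log₂(0.21) = 0.4728
−0.08·log₂(0.08) = 0.2915
−0.16·log₂(0.16) = 0.4230
Sum ≈ 2.3822 → 2.3822 bits.

2.3822 bits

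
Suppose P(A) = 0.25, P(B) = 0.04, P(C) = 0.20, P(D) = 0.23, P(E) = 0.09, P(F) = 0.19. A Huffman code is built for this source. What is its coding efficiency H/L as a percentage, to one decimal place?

98.2%

Entropy H = −Σ p log₂ p ≈ 2.4057 bits.
Huffman merges: 1/25+9/100→13/100; 13/100+19/100→8/25; 1/5+23/100→43/100; 1/4+8/25→57/100; 43/100+57/100→1. L = 49/20 ≈ 2.4500.
Efficiency = H/L = 2.4057/2.4500 = 98.2%.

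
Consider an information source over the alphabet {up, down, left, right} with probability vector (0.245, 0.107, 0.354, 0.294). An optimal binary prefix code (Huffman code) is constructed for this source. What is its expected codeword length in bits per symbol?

1.998 bits/symbol

Repeatedly combine the two least-probable nodes; the expected code length is the sum of the merged weights.
merge 107/1000 + 49/200 → 44/125
merge 147/500 + 44/125 → 323/500
merge 177/500 + 323/500 → 1
L = 44/125 + 323/500 + 1 = 999/500 = 1.998 bits/symbol.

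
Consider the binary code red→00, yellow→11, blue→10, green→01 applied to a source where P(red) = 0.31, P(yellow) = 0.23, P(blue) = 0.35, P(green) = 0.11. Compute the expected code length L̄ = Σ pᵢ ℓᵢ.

2 bits/symbol

L̄ = Σ pᵢ·ℓᵢ = 0.31·2 + 0.23·2 + 0.35·2 + 0.11·2 = 2 bits/symbol.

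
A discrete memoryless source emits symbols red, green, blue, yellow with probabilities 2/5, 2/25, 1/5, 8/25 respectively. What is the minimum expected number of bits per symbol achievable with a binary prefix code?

Repeatedly combine the two least-probable nodes; the expected code length is the sum of the merged weights.
merge 2/25 + 1/5 → 7/25
merge 7/25 + 8/25 → 3/5
merge 2/5 + 3/5 → 1
L = 7/25 + 3/5 + 1 = 47/25 = 1.88 bits/symbol.

1.88 bits/symbol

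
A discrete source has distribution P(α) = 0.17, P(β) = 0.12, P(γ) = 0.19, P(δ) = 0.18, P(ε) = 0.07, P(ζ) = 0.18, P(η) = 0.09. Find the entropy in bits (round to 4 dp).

H = −Σ pᵢ log₂ pᵢ.
−0.17·log₂(0.17) = 0.4346
−0.12·log₂(0.12) = 0.3671
−0.19·log₂(0.19) = 0.4552
−0.18·log₂(0.18) = 0.4453
−0.07·log₂(0.07) = 0.2686
−0.18·log₂(0.18) = 0.4453
−0.09·log₂(0.09) = 0.3127
Sum ≈ 2.7287 → 2.7287 bits.

2.7287 bits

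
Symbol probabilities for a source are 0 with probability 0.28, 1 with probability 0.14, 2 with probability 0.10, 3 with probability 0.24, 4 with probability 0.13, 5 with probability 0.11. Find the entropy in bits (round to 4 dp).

2.4706 bits

H = −Σ pᵢ log₂ pᵢ.
−0.28·log₂(0.28) = 0.5142
−0.14·log₂(0.14) = 0.3971
−0.10·log₂(0.10) = 0.3322
−0.24·log₂(0.24) = 0.4941
−0.13·log₂(0.13) = 0.3826
−0.11·log₂(0.11) = 0.3503
Sum ≈ 2.4706 → 2.4706 bits.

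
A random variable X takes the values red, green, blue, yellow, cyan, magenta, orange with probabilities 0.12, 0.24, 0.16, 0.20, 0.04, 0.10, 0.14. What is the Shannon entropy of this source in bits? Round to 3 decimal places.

2.664 bits

H = −Σ pᵢ log₂ pᵢ.
−0.12·log₂(0.12) = 0.3671
−0.24·log₂(0.24) = 0.4941
−0.16·log₂(0.16) = 0.4230
−0.20·log₂(0.20) = 0.4644
−0.04·log₂(0.04) = 0.1858
−0.10·log₂(0.10) = 0.3322
−0.14·log₂(0.14) = 0.3971
Sum ≈ 2.6637 → 2.664 bits.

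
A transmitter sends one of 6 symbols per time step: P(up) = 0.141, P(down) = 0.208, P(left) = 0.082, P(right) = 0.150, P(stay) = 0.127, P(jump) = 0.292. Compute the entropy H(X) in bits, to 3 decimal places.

H = −Σ pᵢ log₂ pᵢ.
−0.141·log₂(0.141) = 0.3985
−0.208·log₂(0.208) = 0.4712
−0.082·log₂(0.082) = 0.2959
−0.150·log₂(0.150) = 0.4105
−0.127·log₂(0.127) = 0.3781
−0.292·log₂(0.292) = 0.5186
Sum ≈ 2.4728 → 2.473 bits.

2.473 bits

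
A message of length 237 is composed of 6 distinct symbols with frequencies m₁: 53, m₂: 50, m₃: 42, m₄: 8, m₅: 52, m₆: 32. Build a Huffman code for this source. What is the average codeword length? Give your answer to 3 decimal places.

Probabilities are the counts divided by 237.
Repeatedly combine the two least-probable nodes; the expected code length is the sum of the merged weights.
merge 8/237 + 32/237 → 40/237
merge 40/237 + 14/79 → 82/237
merge 50/237 + 52/237 → 34/79
merge 53/237 + 82/237 → 45/79
merge 34/79 + 45/79 → 1
L = 40/237 + 82/237 + 34/79 + 45/79 + 1 = 596/237 ≈ 2.515 bits/symbol.

2.515 bits/symbol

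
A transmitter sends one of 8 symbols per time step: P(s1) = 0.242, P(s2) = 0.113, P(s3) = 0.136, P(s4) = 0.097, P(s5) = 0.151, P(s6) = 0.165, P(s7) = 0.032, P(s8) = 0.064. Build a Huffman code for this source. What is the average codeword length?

Repeatedly combine the two least-probable nodes; the expected code length is the sum of the merged weights.
merge 4/125 + 8/125 → 12/125
merge 12/125 + 97/1000 → 193/1000
merge 113/1000 + 17/125 → 249/1000
merge 151/1000 + 33/200 → 79/250
merge 193/1000 + 121/500 → 87/200
merge 249/1000 + 79/250 → 113/200
merge 87/200 + 113/200 → 1
L = 12/125 + 193/1000 + 249/1000 + 79/250 + 87/200 + 113/200 + 1 = 1427/500 = 2.854 bits/symbol.

2.854 bits/symbol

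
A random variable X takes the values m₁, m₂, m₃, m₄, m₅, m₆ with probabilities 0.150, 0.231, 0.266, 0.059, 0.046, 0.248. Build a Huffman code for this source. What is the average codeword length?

Repeatedly combine the two least-probable nodes; the expected code length is the sum of the merged weights.
merge 23/500 + 59/1000 → 21/200
merge 21/200 + 3/20 → 51/200
merge 231/1000 + 31/125 → 479/1000
merge 51/200 + 133/500 → 521/1000
merge 479/1000 + 521/1000 → 1
L = 21/200 + 51/200 + 479/1000 + 521/1000 + 1 = 59/25 = 2.36 bits/symbol.

2.36 bits/symbol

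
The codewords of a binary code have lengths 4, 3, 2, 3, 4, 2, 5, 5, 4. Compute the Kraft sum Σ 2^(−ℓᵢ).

With common denominator 2^5 = 32: Σ 2^(−ℓᵢ) = 2/32 + 4/32 + 8/32 + 4/32 + 2/32 + 8/32 + 1/32 + 1/32 + 2/32 = 32/32 = 1.

1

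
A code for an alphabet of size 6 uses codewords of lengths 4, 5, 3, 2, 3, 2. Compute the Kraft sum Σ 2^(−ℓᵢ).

0.84375

With common denominator 2^5 = 32: Σ 2^(−ℓᵢ) = 2/32 + 1/32 + 4/32 + 8/32 + 4/32 + 8/32 = 27/32 = 0.84375.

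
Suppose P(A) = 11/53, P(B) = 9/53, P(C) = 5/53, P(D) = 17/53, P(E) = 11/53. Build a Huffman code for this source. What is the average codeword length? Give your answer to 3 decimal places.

Repeatedly combine the two least-probable nodes; the expected code length is the sum of the merged weights.
merge 5/53 + 9/53 → 14/53
merge 11/53 + 11/53 → 22/53
merge 14/53 + 17/53 → 31/53
merge 22/53 + 31/53 → 1
L = 14/53 + 22/53 + 31/53 + 1 = 120/53 ≈ 2.264 bits/symbol.

2.264 bits/symbol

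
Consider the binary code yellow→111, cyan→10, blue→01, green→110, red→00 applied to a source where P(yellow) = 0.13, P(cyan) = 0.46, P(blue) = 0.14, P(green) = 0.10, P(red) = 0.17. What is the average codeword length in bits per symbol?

2.23 bits/symbol

L̄ = Σ pᵢ·ℓᵢ = 0.13·3 + 0.46·2 + 0.14·2 + 0.10·3 + 0.17·2 = 2.23 bits/symbol.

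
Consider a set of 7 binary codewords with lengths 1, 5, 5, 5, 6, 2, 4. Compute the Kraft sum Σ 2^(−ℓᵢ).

With common denominator 2^6 = 64: Σ 2^(−ℓᵢ) = 32/64 + 2/64 + 2/64 + 2/64 + 1/64 + 16/64 + 4/64 = 59/64 = 0.921875.

0.921875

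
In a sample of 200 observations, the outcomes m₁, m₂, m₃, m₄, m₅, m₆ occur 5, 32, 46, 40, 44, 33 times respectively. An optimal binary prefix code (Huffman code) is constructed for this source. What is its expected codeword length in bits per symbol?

Probabilities are the counts divided by 200.
Repeatedly combine the two least-probable nodes; the expected code length is the sum of the merged weights.
merge 1/40 + 4/25 → 37/200
merge 33/200 + 37/200 → 7/20
merge 1/5 + 11/50 → 21/50
merge 23/100 + 7/20 → 29/50
merge 21/50 + 29/50 → 1
L = 37/200 + 7/20 + 21/50 + 29/50 + 1 = 507/200 = 2.535 bits/symbol.

2.535 bits/symbol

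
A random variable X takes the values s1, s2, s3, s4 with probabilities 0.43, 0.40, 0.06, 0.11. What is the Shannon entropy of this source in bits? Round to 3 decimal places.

1.646 bits

H = −Σ pᵢ log₂ pᵢ.
−0.43·log₂(0.43) = 0.5236
−0.40·log₂(0.40) = 0.5288
−0.06·log₂(0.06) = 0.2435
−0.11·log₂(0.11) = 0.3503
Sum ≈ 1.6462 → 1.646 bits.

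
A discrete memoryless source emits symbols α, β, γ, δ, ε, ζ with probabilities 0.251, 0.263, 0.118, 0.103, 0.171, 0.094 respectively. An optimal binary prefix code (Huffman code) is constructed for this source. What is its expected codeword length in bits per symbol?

2.486 bits/symbol

Repeatedly combine the two least-probable nodes; the expected code length is the sum of the merged weights.
merge 47/500 + 103/1000 → 197/1000
merge 59/500 + 171/1000 → 289/1000
merge 197/1000 + 251/1000 → 56/125
merge 263/1000 + 289/1000 → 69/125
merge 56/125 + 69/125 → 1
L = 197/1000 + 289/1000 + 56/125 + 69/125 + 1 = 1243/500 = 2.486 bits/symbol.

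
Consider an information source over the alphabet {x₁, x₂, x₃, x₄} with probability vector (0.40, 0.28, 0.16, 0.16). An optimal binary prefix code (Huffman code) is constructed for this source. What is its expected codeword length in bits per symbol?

Repeatedly combine the two least-probable nodes; the expected code length is the sum of the merged weights.
merge 4/25 + 4/25 → 8/25
merge 7/25 + 8/25 → 3/5
merge 2/5 + 3/5 → 1
L = 8/25 + 3/5 + 1 = 48/25 = 1.92 bits/symbol.

1.92 bits/symbol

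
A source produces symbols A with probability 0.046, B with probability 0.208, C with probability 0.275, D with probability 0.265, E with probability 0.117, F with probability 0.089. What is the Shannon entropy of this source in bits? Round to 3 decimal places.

2.368 bits

H = −Σ pᵢ log₂ pᵢ.
−0.046·log₂(0.046) = 0.2043
−0.208·log₂(0.208) = 0.4712
−0.275·log₂(0.275) = 0.5122
−0.265·log₂(0.265) = 0.5077
−0.117·log₂(0.117) = 0.3622
−0.089·log₂(0.089) = 0.3106
Sum ≈ 2.3682 → 2.368 bits.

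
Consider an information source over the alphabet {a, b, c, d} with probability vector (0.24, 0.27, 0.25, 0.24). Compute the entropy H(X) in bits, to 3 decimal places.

H = −Σ pᵢ log₂ pᵢ.
−0.24·log₂(0.24) = 0.4941
−0.27·log₂(0.27) = 0.5100
−0.25·log₂(0.25) = 0.5000
−0.24·log₂(0.24) = 0.4941
Sum ≈ 1.9983 → 1.998 bits.

1.998 bits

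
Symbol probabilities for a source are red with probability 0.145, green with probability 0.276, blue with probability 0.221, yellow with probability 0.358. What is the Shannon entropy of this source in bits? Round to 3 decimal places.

H = −Σ pᵢ log₂ pᵢ.
−0.145·log₂(0.145) = 0.4040
−0.276·log₂(0.276) = 0.5126
−0.221·log₂(0.221) = 0.4813
−0.358·log₂(0.358) = 0.5305
Sum ≈ 1.9284 → 1.928 bits.

1.928 bits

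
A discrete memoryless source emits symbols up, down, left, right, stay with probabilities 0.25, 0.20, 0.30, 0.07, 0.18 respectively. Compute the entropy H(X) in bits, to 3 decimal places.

H = −Σ pᵢ log₂ pᵢ.
−0.25·log₂(0.25) = 0.5000
−0.20·log₂(0.20) = 0.4644
−0.30·log₂(0.30) = 0.5211
−0.07·log₂(0.07) = 0.2686
−0.18·log₂(0.18) = 0.4453
Sum ≈ 2.1993 → 2.199 bits.

2.199 bits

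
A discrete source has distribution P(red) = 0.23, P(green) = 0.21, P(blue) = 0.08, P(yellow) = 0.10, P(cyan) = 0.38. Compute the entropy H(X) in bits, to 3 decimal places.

2.115 bits

H = −Σ pᵢ log₂ pᵢ.
−0.23·log₂(0.23) = 0.4877
−0.21·log₂(0.21) = 0.4728
−0.08·log₂(0.08) = 0.2915
−0.10·log₂(0.10) = 0.3322
−0.38·log₂(0.38) = 0.5305
Sum ≈ 2.1146 → 2.115 bits.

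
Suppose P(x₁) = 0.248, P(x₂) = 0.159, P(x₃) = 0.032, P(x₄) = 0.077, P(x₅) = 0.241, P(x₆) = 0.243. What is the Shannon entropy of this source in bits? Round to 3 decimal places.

2.355 bits

H = −Σ pᵢ log₂ pᵢ.
−0.248·log₂(0.248) = 0.4989
−0.159·log₂(0.159) = 0.4218
−0.032·log₂(0.032) = 0.1589
−0.077·log₂(0.077) = 0.2848
−0.241·log₂(0.241) = 0.4947
−0.243·log₂(0.243) = 0.4960
Sum ≈ 2.3551 → 2.355 bits.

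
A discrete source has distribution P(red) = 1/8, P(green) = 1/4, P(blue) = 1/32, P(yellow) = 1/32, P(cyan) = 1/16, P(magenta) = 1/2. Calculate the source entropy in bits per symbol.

Each probability is a power of 1/2, so log₂(1/p) is an integer.
H = Σ p·log₂(1/p) = 1/8·3 + 1/4·2 + 1/32·5 + 1/32·5 + 1/16·4 + 1/2·1 = 1.9375 bits.

1.9375 bits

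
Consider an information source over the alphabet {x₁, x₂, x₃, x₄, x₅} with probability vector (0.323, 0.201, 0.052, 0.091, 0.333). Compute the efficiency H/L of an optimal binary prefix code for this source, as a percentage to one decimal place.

Entropy H = −Σ p log₂ p ≈ 2.0566 bits.
Huffman merges: 13/250+91/1000→143/1000; 143/1000+201/1000→43/125; 323/1000+333/1000→82/125; 43/125+82/125→1. L = 2143/1000 ≈ 2.1430.
Efficiency = H/L = 2.0566/2.1430 = 96.0%.

96.0%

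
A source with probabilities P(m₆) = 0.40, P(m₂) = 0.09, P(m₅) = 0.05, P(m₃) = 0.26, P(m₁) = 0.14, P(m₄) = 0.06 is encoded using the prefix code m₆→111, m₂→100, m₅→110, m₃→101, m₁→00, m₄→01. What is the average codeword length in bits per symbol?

2.8 bits/symbol

L̄ = Σ pᵢ·ℓᵢ = 0.40·3 + 0.09·3 + 0.05·3 + 0.26·3 + 0.14·2 + 0.06·2 = 2.8 bits/symbol.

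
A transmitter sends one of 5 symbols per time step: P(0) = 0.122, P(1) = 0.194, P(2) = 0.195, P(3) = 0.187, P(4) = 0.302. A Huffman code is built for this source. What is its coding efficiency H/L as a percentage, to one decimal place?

Entropy H = −Σ p log₂ p ≈ 2.2632 bits.
Huffman merges: 61/500+187/1000→309/1000; 97/500+39/200→389/1000; 151/500+309/1000→611/1000; 389/1000+611/1000→1. L = 2309/1000 ≈ 2.3090.
Efficiency = H/L = 2.2632/2.3090 = 98.0%.

98.0%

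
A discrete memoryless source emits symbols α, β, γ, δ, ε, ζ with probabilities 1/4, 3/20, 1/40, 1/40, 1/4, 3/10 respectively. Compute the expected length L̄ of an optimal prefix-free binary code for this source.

Repeatedly combine the two least-probable nodes; the expected code length is the sum of the merged weights.
merge 1/40 + 1/40 → 1/20
merge 1/20 + 3/20 → 1/5
merge 1/5 + 1/4 → 9/20
merge 1/4 + 3/10 → 11/20
merge 9/20 + 11/20 → 1
L = 1/20 + 1/5 + 9/20 + 11/20 + 1 = 9/4 = 2.25 bits/symbol.

2.25 bits/symbol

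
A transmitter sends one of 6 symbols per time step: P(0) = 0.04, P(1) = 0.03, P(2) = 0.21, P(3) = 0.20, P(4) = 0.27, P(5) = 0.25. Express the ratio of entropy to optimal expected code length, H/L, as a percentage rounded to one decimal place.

97.6%

Entropy H = −Σ p log₂ p ≈ 2.2848 bits.
Huffman merges: 3/100+1/25→7/100; 7/100+1/5→27/100; 21/100+1/4→23/50; 27/100+27/100→27/50; 23/50+27/50→1. L = 117/50 ≈ 2.3400.
Efficiency = H/L = 2.2848/2.3400 = 97.6%.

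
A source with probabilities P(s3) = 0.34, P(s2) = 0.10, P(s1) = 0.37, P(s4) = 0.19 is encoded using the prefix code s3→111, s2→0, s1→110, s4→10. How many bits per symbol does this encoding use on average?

L̄ = Σ pᵢ·ℓᵢ = 0.34·3 + 0.10·1 + 0.37·3 + 0.19·2 = 2.61 bits/symbol.

2.61 bits/symbol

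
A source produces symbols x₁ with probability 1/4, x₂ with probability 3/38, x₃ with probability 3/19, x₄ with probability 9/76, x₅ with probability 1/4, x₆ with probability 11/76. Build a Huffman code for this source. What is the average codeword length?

Repeatedly combine the two least-probable nodes; the expected code length is the sum of the merged weights.
merge 3/38 + 9/76 → 15/76
merge 11/76 + 3/19 → 23/76
merge 15/76 + 1/4 → 17/38
merge 1/4 + 23/76 → 21/38
merge 17/38 + 21/38 → 1
L = 15/76 + 23/76 + 17/38 + 21/38 + 1 = 5/2 = 2.5 bits/symbol.

2.5 bits/symbol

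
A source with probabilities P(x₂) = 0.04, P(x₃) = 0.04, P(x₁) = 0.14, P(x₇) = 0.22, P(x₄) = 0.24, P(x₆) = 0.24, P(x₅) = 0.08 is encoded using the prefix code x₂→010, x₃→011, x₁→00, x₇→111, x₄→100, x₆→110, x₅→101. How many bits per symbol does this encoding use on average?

2.86 bits/symbol

L̄ = Σ pᵢ·ℓᵢ = 0.04·3 + 0.04·3 + 0.14·2 + 0.22·3 + 0.24·3 + 0.24·3 + 0.08·3 = 2.86 bits/symbol.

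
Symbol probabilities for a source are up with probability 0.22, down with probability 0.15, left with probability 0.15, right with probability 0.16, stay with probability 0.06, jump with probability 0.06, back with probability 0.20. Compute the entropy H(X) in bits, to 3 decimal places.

2.676 bits

H = −Σ pᵢ log₂ pᵢ.
−0.22·log₂(0.22) = 0.4806
−0.15·log₂(0.15) = 0.4105
−0.15·log₂(0.15) = 0.4105
−0.16·log₂(0.16) = 0.4230
−0.06·log₂(0.06) = 0.2435
−0.06·log₂(0.06) = 0.2435
−0.20·log₂(0.20) = 0.4644
Sum ≈ 2.6761 → 2.676 bits.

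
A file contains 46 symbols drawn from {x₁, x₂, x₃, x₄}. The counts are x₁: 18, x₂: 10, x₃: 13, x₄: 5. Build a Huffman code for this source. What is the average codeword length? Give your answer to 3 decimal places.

Probabilities are the counts divided by 46.
Repeatedly combine the two least-probable nodes; the expected code length is the sum of the merged weights.
merge 5/46 + 5/23 → 15/46
merge 13/46 + 15/46 → 14/23
merge 9/23 + 14/23 → 1
L = 15/46 + 14/23 + 1 = 89/46 ≈ 1.935 bits/symbol.

1.935 bits/symbol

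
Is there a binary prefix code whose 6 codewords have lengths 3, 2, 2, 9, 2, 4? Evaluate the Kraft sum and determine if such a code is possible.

0.939453125; yes

With common denominator 2^9 = 512: Σ 2^(−ℓᵢ) = 64/512 + 128/512 + 128/512 + 1/512 + 128/512 + 32/512 = 481/512 = 0.939453125.
Kraft's inequality requires Σ ≤ 1; here Σ = 0.939453125 ≤ 1, so such a prefix code exists.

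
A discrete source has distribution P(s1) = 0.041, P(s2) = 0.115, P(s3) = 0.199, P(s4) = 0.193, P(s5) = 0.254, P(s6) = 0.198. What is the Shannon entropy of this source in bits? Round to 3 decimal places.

2.434 bits

H = −Σ pᵢ log₂ pᵢ.
−0.041·log₂(0.041) = 0.1889
−0.115·log₂(0.115) = 0.3588
−0.199·log₂(0.199) = 0.4635
−0.193·log₂(0.193) = 0.4581
−0.254·log₂(0.254) = 0.5022
−0.198·log₂(0.198) = 0.4626
Sum ≈ 2.4341 → 2.434 bits.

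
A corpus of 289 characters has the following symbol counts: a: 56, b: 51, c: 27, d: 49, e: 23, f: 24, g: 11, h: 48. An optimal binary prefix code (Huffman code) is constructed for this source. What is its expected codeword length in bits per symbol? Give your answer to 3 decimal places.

Probabilities are the counts divided by 289.
Repeatedly combine the two least-probable nodes; the expected code length is the sum of the merged weights.
merge 11/289 + 23/289 → 2/17
merge 24/289 + 27/289 → 3/17
merge 2/17 + 48/289 → 82/289
merge 49/289 + 3/17 → 100/289
merge 3/17 + 56/289 → 107/289
merge 82/289 + 100/289 → 182/289
merge 107/289 + 182/289 → 1
L = 2/17 + 3/17 + 82/289 + 100/289 + 107/289 + 182/289 + 1 = 845/289 ≈ 2.924 bits/symbol.

2.924 bits/symbol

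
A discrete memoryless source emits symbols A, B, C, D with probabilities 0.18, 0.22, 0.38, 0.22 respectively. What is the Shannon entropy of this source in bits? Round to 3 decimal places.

1.937 bits

H = −Σ pᵢ log₂ pᵢ.
−0.18·log₂(0.18) = 0.4453
−0.22·log₂(0.22) = 0.4806
−0.38·log₂(0.38) = 0.5305
−0.22·log₂(0.22) = 0.4806
Sum ≈ 1.9369 → 1.937 bits.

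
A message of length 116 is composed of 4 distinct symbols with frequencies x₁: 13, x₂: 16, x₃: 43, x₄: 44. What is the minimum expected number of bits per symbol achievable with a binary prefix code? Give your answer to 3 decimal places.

Probabilities are the counts divided by 116.
Repeatedly combine the two least-probable nodes; the expected code length is the sum of the merged weights.
merge 13/116 + 4/29 → 1/4
merge 1/4 + 43/116 → 18/29
merge 11/29 + 18/29 → 1
L = 1/4 + 18/29 + 1 = 217/116 ≈ 1.871 bits/symbol.

1.871 bits/symbol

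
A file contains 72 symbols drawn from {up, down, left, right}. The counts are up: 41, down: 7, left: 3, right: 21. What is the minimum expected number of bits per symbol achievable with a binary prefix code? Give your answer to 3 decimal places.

Probabilities are the counts divided by 72.
Repeatedly combine the two least-probable nodes; the expected code length is the sum of the merged weights.
merge 1/24 + 7/72 → 5/36
merge 5/36 + 7/24 → 31/72
merge 31/72 + 41/72 → 1
L = 5/36 + 31/72 + 1 = 113/72 ≈ 1.569 bits/symbol.

1.569 bits/symbol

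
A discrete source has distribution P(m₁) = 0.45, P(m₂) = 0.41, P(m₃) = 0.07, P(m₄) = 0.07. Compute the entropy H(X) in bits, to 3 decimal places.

1.583 bits

H = −Σ pᵢ log₂ pᵢ.
−0.45·log₂(0.45) = 0.5184
−0.41·log₂(0.41) = 0.5274
−0.07·log₂(0.07) = 0.2686
−0.07·log₂(0.07) = 0.2686
Sum ≈ 1.5829 → 1.583 bits.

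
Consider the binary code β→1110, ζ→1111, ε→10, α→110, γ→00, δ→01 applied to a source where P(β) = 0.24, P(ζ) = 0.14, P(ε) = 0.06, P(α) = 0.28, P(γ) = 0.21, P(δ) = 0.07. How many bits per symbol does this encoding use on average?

3.04 bits/symbol

L̄ = Σ pᵢ·ℓᵢ = 0.24·4 + 0.14·4 + 0.06·2 + 0.28·3 + 0.21·2 + 0.07·2 = 3.04 bits/symbol.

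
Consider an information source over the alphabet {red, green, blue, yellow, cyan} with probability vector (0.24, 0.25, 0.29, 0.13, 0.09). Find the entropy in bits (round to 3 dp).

2.207 bits

H = −Σ pᵢ log₂ pᵢ.
−0.24·log₂(0.24) = 0.4941
−0.25·log₂(0.25) = 0.5000
−0.29·log₂(0.29) = 0.5179
−0.13·log₂(0.13) = 0.3826
−0.09·log₂(0.09) = 0.3127
Sum ≈ 2.2073 → 2.207 bits.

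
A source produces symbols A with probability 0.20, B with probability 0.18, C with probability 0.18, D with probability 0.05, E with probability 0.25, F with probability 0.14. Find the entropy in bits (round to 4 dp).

H = −Σ pᵢ log₂ pᵢ.
−0.20·log₂(0.20) = 0.4644
−0.18·log₂(0.18) = 0.4453
−0.18·log₂(0.18) = 0.4453
−0.05·log₂(0.05) = 0.2161
−0.25·log₂(0.25) = 0.5000
−0.14·log₂(0.14) = 0.3971
Sum ≈ 2.4682 → 2.4682 bits.

2.4682 bits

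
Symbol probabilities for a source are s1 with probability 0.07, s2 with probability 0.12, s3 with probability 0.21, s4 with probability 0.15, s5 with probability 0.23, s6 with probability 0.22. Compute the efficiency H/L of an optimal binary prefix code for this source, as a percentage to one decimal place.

Entropy H = −Σ p log₂ p ≈ 2.4872 bits.
Huffman merges: 7/100+3/25→19/100; 3/20+19/100→17/50; 21/100+11/50→43/100; 23/100+17/50→57/100; 43/100+57/100→1. L = 253/100 ≈ 2.5300.
Efficiency = H/L = 2.4872/2.5300 = 98.3%.

98.3%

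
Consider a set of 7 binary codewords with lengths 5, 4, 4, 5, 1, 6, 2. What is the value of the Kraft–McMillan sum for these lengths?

0.953125

With common denominator 2^6 = 64: Σ 2^(−ℓᵢ) = 2/64 + 4/64 + 4/64 + 2/64 + 32/64 + 1/64 + 16/64 = 61/64 = 0.953125.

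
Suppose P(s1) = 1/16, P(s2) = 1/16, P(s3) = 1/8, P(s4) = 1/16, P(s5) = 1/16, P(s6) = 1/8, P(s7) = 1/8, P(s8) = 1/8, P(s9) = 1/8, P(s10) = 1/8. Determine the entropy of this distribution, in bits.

3.25 bits

Each probability is a power of 1/2, so log₂(1/p) is an integer.
H = Σ p·log₂(1/p) = 1/16·4 + 1/16·4 + 1/8·3 + 1/16·4 + 1/16·4 + 1/8·3 + 1/8·3 + 1/8·3 + 1/8·3 + 1/8·3 = 3.25 bits.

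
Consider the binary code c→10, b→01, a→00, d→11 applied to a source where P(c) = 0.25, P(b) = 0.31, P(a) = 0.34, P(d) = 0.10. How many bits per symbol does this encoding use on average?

L̄ = Σ pᵢ·ℓᵢ = 0.25·2 + 0.31·2 + 0.34·2 + 0.10·2 = 2 bits/symbol.

2 bits/symbol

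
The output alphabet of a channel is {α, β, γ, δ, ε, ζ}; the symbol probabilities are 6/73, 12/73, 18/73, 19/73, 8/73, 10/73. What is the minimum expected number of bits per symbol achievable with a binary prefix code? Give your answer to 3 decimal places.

2.493 bits/symbol

Repeatedly combine the two least-probable nodes; the expected code length is the sum of the merged weights.
merge 6/73 + 8/73 → 14/73
merge 10/73 + 12/73 → 22/73
merge 14/73 + 18/73 → 32/73
merge 19/73 + 22/73 → 41/73
merge 32/73 + 41/73 → 1
L = 14/73 + 22/73 + 32/73 + 41/73 + 1 = 182/73 ≈ 2.493 bits/symbol.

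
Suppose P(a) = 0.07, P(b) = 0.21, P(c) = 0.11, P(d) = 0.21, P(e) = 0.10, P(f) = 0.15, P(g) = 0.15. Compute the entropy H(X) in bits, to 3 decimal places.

2.718 bits

H = −Σ pᵢ log₂ pᵢ.
−0.07·log₂(0.07) = 0.2686
−0.21·log₂(0.21) = 0.4728
−0.11·log₂(0.11) = 0.3503
−0.21·log₂(0.21) = 0.4728
−0.10·log₂(0.10) = 0.3322
−0.15·log₂(0.15) = 0.4105
−0.15·log₂(0.15) = 0.4105
Sum ≈ 2.7178 → 2.718 bits.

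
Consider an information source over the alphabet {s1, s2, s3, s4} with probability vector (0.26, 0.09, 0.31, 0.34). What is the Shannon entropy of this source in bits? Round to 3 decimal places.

1.871 bits

H = −Σ pᵢ log₂ pᵢ.
−0.26·log₂(0.26) = 0.5053
−0.09·log₂(0.09) = 0.3127
−0.31·log₂(0.31) = 0.5238
−0.34·log₂(0.34) = 0.5292
Sum ≈ 1.8709 → 1.871 bits.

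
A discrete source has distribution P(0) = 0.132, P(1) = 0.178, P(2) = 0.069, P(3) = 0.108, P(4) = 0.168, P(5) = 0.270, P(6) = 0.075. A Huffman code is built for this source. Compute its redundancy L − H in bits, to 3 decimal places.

Entropy H = −Σ p log₂ p ≈ 2.6644 bits.
Huffman merges: 69/1000+3/40→18/125; 27/250+33/250→6/25; 18/125+21/125→39/125; 89/500+6/25→209/500; 27/100+39/125→291/500; 209/500+291/500→1. L = 337/125 ≈ 2.6960.
L − H = 2.6960 − 2.6644 = 0.032 bits.

0.032 bits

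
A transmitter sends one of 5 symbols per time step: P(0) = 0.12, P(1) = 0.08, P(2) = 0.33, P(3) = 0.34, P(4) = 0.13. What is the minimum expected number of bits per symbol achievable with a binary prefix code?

Repeatedly combine the two least-probable nodes; the expected code length is the sum of the merged weights.
merge 2/25 + 3/25 → 1/5
merge 13/100 + 1/5 → 33/100
merge 33/100 + 33/100 → 33/50
merge 17/50 + 33/50 → 1
L = 1/5 + 33/100 + 33/50 + 1 = 219/100 = 2.19 bits/symbol.

2.19 bits/symbol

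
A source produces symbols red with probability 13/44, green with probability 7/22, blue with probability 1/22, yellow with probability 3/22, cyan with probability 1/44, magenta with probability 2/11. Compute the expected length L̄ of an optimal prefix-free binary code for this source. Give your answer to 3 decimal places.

2.273 bits/symbol

Repeatedly combine the two least-probable nodes; the expected code length is the sum of the merged weights.
merge 1/44 + 1/22 → 3/44
merge 3/44 + 3/22 → 9/44
merge 2/11 + 9/44 → 17/44
merge 13/44 + 7/22 → 27/44
merge 17/44 + 27/44 → 1
L = 3/44 + 9/44 + 17/44 + 27/44 + 1 = 25/11 ≈ 2.273 bits/symbol.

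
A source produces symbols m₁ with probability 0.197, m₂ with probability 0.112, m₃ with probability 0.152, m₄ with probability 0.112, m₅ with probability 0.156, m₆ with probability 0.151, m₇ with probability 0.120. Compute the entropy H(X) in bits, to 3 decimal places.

H = −Σ pᵢ log₂ pᵢ.
−0.197·log₂(0.197) = 0.4617
−0.112·log₂(0.112) = 0.3537
−0.152·log₂(0.152) = 0.4131
−0.112·log₂(0.112) = 0.3537
−0.156·log₂(0.156) = 0.4181
−0.151·log₂(0.151) = 0.4118
−0.120·log₂(0.120) = 0.3671
Sum ≈ 2.7794 → 2.779 bits.

2.779 bits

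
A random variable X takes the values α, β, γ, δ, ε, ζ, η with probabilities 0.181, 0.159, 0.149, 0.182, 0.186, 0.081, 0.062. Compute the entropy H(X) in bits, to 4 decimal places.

2.7185 bits

H = −Σ pᵢ log₂ pᵢ.
−0.181·log₂(0.181) = 0.4463
−0.159·log₂(0.159) = 0.4218
−0.149·log₂(0.149) = 0.4092
−0.182·log₂(0.182) = 0.4474
−0.186·log₂(0.186) = 0.4514
−0.081·log₂(0.081) = 0.2937
−0.062·log₂(0.062) = 0.2487
Sum ≈ 2.7185 → 2.7185 bits.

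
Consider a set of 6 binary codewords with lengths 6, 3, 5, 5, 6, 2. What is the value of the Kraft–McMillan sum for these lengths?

With common denominator 2^6 = 64: Σ 2^(−ℓᵢ) = 1/64 + 8/64 + 2/64 + 2/64 + 1/64 + 16/64 = 30/64 = 0.46875.

0.46875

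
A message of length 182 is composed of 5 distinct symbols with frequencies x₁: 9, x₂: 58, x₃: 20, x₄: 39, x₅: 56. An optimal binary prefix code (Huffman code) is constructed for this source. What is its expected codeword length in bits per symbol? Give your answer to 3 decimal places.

Probabilities are the counts divided by 182.
Repeatedly combine the two least-probable nodes; the expected code length is the sum of the merged weights.
merge 9/182 + 10/91 → 29/182
merge 29/182 + 3/14 → 34/91
merge 4/13 + 29/91 → 57/91
merge 34/91 + 57/91 → 1
L = 29/182 + 34/91 + 57/91 + 1 = 393/182 ≈ 2.159 bits/symbol.

2.159 bits/symbol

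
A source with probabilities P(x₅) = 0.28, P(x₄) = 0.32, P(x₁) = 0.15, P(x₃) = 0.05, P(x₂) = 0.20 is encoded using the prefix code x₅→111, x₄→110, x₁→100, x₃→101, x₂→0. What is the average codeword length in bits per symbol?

2.6 bits/symbol

L̄ = Σ pᵢ·ℓᵢ = 0.28·3 + 0.32·3 + 0.15·3 + 0.05·3 + 0.20·1 = 2.6 bits/symbol.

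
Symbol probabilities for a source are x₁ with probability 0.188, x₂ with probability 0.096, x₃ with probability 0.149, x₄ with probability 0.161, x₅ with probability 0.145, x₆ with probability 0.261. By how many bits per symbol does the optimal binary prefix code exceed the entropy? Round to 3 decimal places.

Entropy H = −Σ p log₂ p ≈ 2.5211 bits.
Huffman merges: 12/125+29/200→241/1000; 149/1000+161/1000→31/100; 47/250+241/1000→429/1000; 261/1000+31/100→571/1000; 429/1000+571/1000→1. L = 2551/1000 ≈ 2.5510.
L − H = 2.5510 − 2.5211 = 0.030 bits.

0.030 bits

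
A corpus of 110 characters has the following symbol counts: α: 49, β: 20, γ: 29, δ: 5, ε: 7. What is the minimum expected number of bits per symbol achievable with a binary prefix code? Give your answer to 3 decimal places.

1.955 bits/symbol

Probabilities are the counts divided by 110.
Repeatedly combine the two least-probable nodes; the expected code length is the sum of the merged weights.
merge 1/22 + 7/110 → 6/55
merge 6/55 + 2/11 → 16/55
merge 29/110 + 16/55 → 61/110
merge 49/110 + 61/110 → 1
L = 6/55 + 16/55 + 61/110 + 1 = 43/22 ≈ 1.955 bits/symbol.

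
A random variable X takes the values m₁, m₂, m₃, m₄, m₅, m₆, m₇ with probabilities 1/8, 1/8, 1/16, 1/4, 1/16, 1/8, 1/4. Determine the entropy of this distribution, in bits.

Each probability is a power of 1/2, so log₂(1/p) is an integer.
H = Σ p·log₂(1/p) = 1/8·3 + 1/8·3 + 1/16·4 + 1/4·2 + 1/16·4 + 1/8·3 + 1/4·2 = 2.625 bits.

2.625 bits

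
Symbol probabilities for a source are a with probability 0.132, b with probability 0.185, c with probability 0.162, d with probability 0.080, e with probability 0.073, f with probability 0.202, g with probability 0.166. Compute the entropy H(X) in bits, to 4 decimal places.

H = −Σ pᵢ log₂ pᵢ.
−0.132·log₂(0.132) = 0.3856
−0.185·log₂(0.185) = 0.4504
−0.162·log₂(0.162) = 0.4254
−0.080·log₂(0.080) = 0.2915
−0.073·log₂(0.073) = 0.2756
−0.202·log₂(0.202) = 0.4661
−0.166·log₂(0.166) = 0.4301
Sum ≈ 2.7247 → 2.7247 bits.

2.7247 bits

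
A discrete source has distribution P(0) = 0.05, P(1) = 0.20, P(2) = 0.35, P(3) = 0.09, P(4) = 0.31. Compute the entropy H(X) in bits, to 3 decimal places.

H = −Σ pᵢ log₂ pᵢ.
−0.05·log₂(0.05) = 0.2161
−0.20·log₂(0.20) = 0.4644
−0.35·log₂(0.35) = 0.5301
−0.09·log₂(0.09) = 0.3127
−0.31·log₂(0.31) = 0.5238
Sum ≈ 2.0470 → 2.047 bits.

2.047 bits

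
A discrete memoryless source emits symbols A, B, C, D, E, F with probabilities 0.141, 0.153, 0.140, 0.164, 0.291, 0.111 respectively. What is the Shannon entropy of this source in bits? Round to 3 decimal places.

2.508 bits

H = −Σ pᵢ log₂ pᵢ.
−0.141·log₂(0.141) = 0.3985
−0.153·log₂(0.153) = 0.4144
−0.140·log₂(0.140) = 0.3971
−0.164·log₂(0.164) = 0.4278
−0.291·log₂(0.291) = 0.5182
−0.111·log₂(0.111) = 0.3520
Sum ≈ 2.5080 → 2.508 bits.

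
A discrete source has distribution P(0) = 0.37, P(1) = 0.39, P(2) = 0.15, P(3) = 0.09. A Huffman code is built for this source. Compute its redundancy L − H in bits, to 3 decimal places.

0.066 bits

Entropy H = −Σ p log₂ p ≈ 1.7837 bits.
Huffman merges: 9/100+3/20→6/25; 6/25+37/100→61/100; 39/100+61/100→1. L = 37/20 ≈ 1.8500.
L − H = 1.8500 − 1.7837 = 0.066 bits.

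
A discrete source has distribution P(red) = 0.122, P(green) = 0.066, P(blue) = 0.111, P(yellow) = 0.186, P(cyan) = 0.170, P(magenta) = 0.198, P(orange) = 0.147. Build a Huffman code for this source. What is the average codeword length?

Repeatedly combine the two least-probable nodes; the expected code length is the sum of the merged weights.
merge 33/500 + 111/1000 → 177/1000
merge 61/500 + 147/1000 → 269/1000
merge 17/100 + 177/1000 → 347/1000
merge 93/500 + 99/500 → 48/125
merge 269/1000 + 347/1000 → 77/125
merge 48/125 + 77/125 → 1
L = 177/1000 + 269/1000 + 347/1000 + 48/125 + 77/125 + 1 = 2793/1000 = 2.793 bits/symbol.

2.793 bits/symbol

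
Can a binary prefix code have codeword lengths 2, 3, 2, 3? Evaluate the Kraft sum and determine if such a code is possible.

With common denominator 2^3 = 8: Σ 2^(−ℓᵢ) = 2/8 + 1/8 + 2/8 + 1/8 = 6/8 = 0.75.
Kraft's inequality requires Σ ≤ 1; here Σ = 0.75 ≤ 1, so such a prefix code exists.

0.75; yes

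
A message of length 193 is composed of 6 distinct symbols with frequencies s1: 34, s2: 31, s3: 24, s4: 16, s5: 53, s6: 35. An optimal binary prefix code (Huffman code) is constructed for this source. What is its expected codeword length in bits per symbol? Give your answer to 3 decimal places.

Probabilities are the counts divided by 193.
Repeatedly combine the two least-probable nodes; the expected code length is the sum of the merged weights.
merge 16/193 + 24/193 → 40/193
merge 31/193 + 34/193 → 65/193
merge 35/193 + 40/193 → 75/193
merge 53/193 + 65/193 → 118/193
merge 75/193 + 118/193 → 1
L = 40/193 + 65/193 + 75/193 + 118/193 + 1 = 491/193 ≈ 2.544 bits/symbol.

2.544 bits/symbol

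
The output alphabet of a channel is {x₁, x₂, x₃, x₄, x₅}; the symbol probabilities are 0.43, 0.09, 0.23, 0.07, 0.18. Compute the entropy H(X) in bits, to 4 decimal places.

H = −Σ pᵢ log₂ pᵢ.
−0.43·log₂(0.43) = 0.5236
−0.09·log₂(0.09) = 0.3127
−0.23·log₂(0.23) = 0.4877
−0.07·log₂(0.07) = 0.2686
−0.18·log₂(0.18) = 0.4453
Sum ≈ 2.0377 → 2.0377 bits.

2.0377 bits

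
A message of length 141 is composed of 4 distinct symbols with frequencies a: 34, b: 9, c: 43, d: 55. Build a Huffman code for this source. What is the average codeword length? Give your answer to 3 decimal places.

1.915 bits/symbol

Probabilities are the counts divided by 141.
Repeatedly combine the two least-probable nodes; the expected code length is the sum of the merged weights.
merge 3/47 + 34/141 → 43/141
merge 43/141 + 43/141 → 86/141
merge 55/141 + 86/141 → 1
L = 43/141 + 86/141 + 1 = 90/47 ≈ 1.915 bits/symbol.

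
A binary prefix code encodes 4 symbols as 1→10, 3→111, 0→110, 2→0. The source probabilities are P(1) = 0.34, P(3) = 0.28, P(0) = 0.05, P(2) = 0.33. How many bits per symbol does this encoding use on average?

L̄ = Σ pᵢ·ℓᵢ = 0.34·2 + 0.28·3 + 0.05·3 + 0.33·1 = 2 bits/symbol.

2 bits/symbol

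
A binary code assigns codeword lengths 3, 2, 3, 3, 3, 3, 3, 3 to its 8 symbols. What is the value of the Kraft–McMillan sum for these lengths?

With common denominator 2^3 = 8: Σ 2^(−ℓᵢ) = 1/8 + 2/8 + 1/8 + 1/8 + 1/8 + 1/8 + 1/8 + 1/8 = 9/8 = 1.125.

1.125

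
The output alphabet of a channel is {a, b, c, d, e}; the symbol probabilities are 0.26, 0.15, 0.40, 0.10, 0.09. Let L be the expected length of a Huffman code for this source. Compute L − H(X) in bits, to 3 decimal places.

Entropy H = −Σ p log₂ p ≈ 2.0895 bits.
Huffman merges: 9/100+1/10→19/100; 3/20+19/100→17/50; 13/50+17/50→3/5; 2/5+3/5→1. L = 213/100 ≈ 2.1300.
L − H = 2.1300 − 2.0895 = 0.041 bits.

0.041 bits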